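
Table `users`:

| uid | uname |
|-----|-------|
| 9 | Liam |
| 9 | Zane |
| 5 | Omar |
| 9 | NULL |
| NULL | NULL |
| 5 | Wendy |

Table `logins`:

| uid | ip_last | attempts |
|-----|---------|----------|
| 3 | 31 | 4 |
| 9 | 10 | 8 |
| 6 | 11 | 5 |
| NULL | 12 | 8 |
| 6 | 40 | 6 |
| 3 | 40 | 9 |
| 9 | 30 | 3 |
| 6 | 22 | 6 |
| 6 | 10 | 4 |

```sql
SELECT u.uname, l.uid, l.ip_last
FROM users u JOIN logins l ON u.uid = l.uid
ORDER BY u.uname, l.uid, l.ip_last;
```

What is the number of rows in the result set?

6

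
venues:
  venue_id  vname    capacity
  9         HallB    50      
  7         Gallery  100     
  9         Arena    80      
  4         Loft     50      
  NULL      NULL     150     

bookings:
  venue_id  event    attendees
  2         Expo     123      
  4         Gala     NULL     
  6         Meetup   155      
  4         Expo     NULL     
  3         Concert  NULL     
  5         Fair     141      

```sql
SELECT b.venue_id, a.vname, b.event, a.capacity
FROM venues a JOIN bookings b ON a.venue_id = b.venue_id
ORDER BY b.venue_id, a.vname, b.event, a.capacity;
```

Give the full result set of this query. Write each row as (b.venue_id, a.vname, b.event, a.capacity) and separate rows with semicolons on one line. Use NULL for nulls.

(4, Loft, Expo, 50); (4, Loft, Gala, 50)

INNER JOIN keeps only pairs where the ON condition holds.
Matching on a.venue_id = b.venue_id. A NULL in a compared column never satisfies the condition.
Matched pairs: 2.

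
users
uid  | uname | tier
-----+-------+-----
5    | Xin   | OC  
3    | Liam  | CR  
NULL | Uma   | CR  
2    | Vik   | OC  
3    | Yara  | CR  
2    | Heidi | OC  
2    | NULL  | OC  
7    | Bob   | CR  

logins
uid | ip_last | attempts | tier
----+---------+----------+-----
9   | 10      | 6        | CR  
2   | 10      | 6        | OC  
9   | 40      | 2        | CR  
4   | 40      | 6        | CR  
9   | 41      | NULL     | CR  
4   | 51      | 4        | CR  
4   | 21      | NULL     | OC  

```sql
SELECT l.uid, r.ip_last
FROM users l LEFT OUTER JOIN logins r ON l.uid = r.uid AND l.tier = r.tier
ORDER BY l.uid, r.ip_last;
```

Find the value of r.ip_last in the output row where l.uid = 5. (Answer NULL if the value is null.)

NULL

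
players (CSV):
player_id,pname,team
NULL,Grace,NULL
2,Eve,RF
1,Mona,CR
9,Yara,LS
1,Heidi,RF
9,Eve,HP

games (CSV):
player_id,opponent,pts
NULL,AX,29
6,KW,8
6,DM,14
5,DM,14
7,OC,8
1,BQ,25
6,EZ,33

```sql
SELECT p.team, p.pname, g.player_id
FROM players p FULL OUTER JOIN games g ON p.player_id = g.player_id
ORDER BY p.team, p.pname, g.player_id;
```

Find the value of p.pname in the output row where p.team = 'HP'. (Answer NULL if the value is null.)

Eve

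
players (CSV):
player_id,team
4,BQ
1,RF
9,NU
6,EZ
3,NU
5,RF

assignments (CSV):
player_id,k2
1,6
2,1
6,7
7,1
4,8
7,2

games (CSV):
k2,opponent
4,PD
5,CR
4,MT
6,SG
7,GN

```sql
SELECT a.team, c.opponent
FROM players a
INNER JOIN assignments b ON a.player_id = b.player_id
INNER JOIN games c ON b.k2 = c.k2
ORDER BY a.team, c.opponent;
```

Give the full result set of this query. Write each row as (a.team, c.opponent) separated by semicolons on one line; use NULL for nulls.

(EZ, GN); (RF, SG)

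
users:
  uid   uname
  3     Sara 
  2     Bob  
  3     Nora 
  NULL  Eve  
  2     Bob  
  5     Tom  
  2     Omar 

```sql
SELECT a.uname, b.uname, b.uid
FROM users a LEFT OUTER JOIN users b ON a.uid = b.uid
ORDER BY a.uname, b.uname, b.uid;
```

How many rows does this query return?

15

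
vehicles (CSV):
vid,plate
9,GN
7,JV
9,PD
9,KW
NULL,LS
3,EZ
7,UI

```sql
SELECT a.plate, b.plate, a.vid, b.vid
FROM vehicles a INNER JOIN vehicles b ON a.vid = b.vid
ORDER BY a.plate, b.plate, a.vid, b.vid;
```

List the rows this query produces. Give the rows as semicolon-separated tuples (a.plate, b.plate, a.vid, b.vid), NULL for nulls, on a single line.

INNER JOIN keeps only pairs where the ON condition holds.
Matching on a.vid = b.vid. A NULL in a compared column never satisfies the condition.
Matched pairs: 14.

(EZ, EZ, 3, 3); (GN, GN, 9, 9); (GN, KW, 9, 9); (GN, PD, 9, 9); (JV, JV, 7, 7); (JV, UI, 7, 7); (KW, GN, 9, 9); (KW, KW, 9, 9); (KW, PD, 9, 9); (PD, GN, 9, 9); (PD, KW, 9, 9); (PD, PD, 9, 9); (UI, JV, 7, 7); (UI, UI, 7, 7)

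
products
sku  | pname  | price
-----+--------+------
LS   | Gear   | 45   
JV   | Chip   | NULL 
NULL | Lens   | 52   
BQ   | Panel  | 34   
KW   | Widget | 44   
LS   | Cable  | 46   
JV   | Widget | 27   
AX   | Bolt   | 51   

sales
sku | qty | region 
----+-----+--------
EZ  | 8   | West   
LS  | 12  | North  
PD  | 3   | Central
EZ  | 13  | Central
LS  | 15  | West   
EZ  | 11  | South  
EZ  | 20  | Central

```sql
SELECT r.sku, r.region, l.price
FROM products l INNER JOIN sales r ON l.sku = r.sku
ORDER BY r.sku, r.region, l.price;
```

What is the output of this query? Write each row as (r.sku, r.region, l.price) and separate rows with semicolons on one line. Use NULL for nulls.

INNER JOIN keeps only pairs where the ON condition holds.
Matching on l.sku = r.sku. A NULL in a compared column never satisfies the condition.
- l (sku=LS) pairs with 2 row(s) of r.
- l (sku=JV) has no partner → excluded.
- l (sku=NULL) has no partner → excluded.
- l (sku=BQ) has no partner → excluded.
- l (sku=KW) has no partner → excluded.
- l (sku=LS) pairs with 2 row(s) of r.
- l (sku=JV) has no partner → excluded.
- l (sku=AX) has no partner → excluded.
After projecting and ordering:
r.sku | r.region | l.price
LS | North | 45
LS | North | 46
LS | West | 45
LS | West | 46

(LS, North, 45); (LS, North, 46); (LS, West, 45); (LS, West, 46)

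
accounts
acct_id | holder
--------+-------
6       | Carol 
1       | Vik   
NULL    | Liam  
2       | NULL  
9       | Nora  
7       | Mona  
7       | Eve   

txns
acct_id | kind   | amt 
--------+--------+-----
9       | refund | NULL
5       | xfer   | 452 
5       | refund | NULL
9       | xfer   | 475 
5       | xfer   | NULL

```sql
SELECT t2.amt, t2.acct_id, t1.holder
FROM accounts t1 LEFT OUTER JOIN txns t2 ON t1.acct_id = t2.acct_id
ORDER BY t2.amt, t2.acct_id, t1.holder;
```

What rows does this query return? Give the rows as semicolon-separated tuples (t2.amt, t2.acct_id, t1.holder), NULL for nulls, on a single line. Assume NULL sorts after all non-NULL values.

(475, 9, Nora); (NULL, 9, Nora); (NULL, NULL, Carol); (NULL, NULL, Eve); (NULL, NULL, Liam); (NULL, NULL, Mona); (NULL, NULL, Vik); (NULL, NULL, NULL)

LEFT JOIN keeps every row from `accounts`; unmatched rows get NULL for `txns`'s columns.
Matching on t1.acct_id = t2.acct_id. A NULL in a compared column never satisfies the condition.
Matched pairs: 2; unmatched t1 rows kept: 6.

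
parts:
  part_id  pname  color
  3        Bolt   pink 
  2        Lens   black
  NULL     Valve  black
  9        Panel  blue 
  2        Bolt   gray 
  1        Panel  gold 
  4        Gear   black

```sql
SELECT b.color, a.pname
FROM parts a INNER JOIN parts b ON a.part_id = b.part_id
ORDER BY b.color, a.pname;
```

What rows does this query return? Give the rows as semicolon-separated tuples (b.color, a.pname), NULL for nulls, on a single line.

(black, Bolt); (black, Gear); (black, Lens); (blue, Panel); (gold, Panel); (gray, Bolt); (gray, Lens); (pink, Bolt)

INNER JOIN keeps only pairs where the ON condition holds.
Matching on a.part_id = b.part_id. A NULL in a compared column never satisfies the condition.
- a row (part_id=3): matches 1 b row(s) → 1 output row(s).
- a row (part_id=2): matches 2 b row(s) → 2 output row(s).
- a row (part_id=NULL): no match → dropped.
- a row (part_id=9): matches 1 b row(s) → 1 output row(s).
- a row (part_id=2): matches 2 b row(s) → 2 output row(s).
- a row (part_id=1): matches 1 b row(s) → 1 output row(s).
- a row (part_id=4): matches 1 b row(s) → 1 output row(s).
After projecting and ordering:
b.color | a.pname
black | Bolt
black | Gear
black | Lens
blue | Panel
gold | Panel
gray | Bolt
gray | Lens
pink | Bolt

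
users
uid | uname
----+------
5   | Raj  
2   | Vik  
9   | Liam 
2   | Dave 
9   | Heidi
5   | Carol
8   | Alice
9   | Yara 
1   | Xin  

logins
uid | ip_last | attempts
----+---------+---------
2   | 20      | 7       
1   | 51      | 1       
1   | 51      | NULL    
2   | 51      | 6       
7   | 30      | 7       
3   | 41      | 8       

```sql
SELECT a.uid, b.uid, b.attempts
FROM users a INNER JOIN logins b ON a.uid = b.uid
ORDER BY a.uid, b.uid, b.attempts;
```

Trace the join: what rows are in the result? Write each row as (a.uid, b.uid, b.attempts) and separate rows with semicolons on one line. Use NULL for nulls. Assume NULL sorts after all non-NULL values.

(1, 1, 1); (1, 1, NULL); (2, 2, 6); (2, 2, 6); (2, 2, 7); (2, 2, 7)

INNER JOIN keeps only pairs where the ON condition holds.
Matching on a.uid = b.uid.
- a row (uid=5): no match → dropped.
- a row (uid=2): matches 2 b row(s) → 2 output row(s).
- a row (uid=9): no match → dropped.
- a row (uid=2): matches 2 b row(s) → 2 output row(s).
- a row (uid=9): no match → dropped.
- a row (uid=5): no match → dropped.
- a row (uid=8): no match → dropped.
- a row (uid=9): no match → dropped.
- a row (uid=1): matches 2 b row(s) → 2 output row(s).
After projecting and ordering:
a.uid | b.uid | b.attempts
1 | 1 | 1
1 | 1 | NULL
2 | 2 | 6
2 | 2 | 6
2 | 2 | 7
2 | 2 | 7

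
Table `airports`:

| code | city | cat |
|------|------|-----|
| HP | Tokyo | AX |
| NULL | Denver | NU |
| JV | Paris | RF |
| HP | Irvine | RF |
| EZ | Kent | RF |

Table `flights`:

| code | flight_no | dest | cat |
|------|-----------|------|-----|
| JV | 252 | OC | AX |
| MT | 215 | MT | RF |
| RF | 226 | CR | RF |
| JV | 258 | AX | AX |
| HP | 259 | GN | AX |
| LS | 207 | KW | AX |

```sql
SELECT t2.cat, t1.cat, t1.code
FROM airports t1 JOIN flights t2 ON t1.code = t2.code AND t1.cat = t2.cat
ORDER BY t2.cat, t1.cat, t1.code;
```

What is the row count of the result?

INNER JOIN keeps only pairs where the ON condition holds.
Matching on t1.code = t2.code AND t1.cat = t2.cat. A NULL in a compared column never satisfies the condition.
Matched pairs: 1.
Total: 1 rows.

1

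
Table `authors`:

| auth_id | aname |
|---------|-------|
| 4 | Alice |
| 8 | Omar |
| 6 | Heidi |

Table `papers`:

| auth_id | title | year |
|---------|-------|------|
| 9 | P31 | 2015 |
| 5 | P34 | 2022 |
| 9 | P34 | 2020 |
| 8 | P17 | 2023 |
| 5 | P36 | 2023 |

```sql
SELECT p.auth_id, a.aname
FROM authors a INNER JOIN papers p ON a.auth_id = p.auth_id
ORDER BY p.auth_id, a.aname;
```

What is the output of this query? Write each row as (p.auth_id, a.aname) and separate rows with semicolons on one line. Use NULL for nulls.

INNER JOIN keeps only pairs where the ON condition holds.
Matching on a.auth_id = p.auth_id.
- auth_id=4: no matching p row, dropped.
- auth_id=8: 1 matching p row(s), so 1 row(s) emitted.
- auth_id=6: no matching p row, dropped.
After projecting and ordering:
p.auth_id | a.aname
8 | Omar

(8, Omar)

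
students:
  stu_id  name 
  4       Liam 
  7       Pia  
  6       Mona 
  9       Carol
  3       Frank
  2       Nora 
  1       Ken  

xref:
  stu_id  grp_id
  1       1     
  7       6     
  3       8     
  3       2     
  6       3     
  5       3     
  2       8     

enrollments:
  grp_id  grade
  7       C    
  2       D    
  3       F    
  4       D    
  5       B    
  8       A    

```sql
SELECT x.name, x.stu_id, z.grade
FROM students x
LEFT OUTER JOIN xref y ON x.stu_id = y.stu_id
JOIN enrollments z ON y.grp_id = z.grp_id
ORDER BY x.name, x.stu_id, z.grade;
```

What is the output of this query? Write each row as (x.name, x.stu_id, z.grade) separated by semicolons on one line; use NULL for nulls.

Joins associate left-to-right: students LEFT JOIN xref on stu_id gives 8 intermediate row(s).
Then INNER JOIN `enrollments z` on grp_id: keep only rows whose y.grp_id appears in z.

(Frank, 3, A); (Frank, 3, D); (Mona, 6, F); (Nora, 2, A)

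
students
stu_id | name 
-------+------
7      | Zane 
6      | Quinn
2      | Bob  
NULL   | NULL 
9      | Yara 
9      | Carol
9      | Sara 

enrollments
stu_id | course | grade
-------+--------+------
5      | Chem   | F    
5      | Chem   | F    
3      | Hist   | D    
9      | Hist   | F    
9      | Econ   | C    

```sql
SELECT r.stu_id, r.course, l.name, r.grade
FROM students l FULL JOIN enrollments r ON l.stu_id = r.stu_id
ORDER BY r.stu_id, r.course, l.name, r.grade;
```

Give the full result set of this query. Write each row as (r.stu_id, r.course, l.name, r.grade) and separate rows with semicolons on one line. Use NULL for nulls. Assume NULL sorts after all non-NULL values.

(3, Hist, NULL, D); (5, Chem, NULL, F); (5, Chem, NULL, F); (9, Econ, Carol, C); (9, Econ, Sara, C); (9, Econ, Yara, C); (9, Hist, Carol, F); (9, Hist, Sara, F); (9, Hist, Yara, F); (NULL, NULL, Bob, NULL); (NULL, NULL, Quinn, NULL); (NULL, NULL, Zane, NULL); (NULL, NULL, NULL, NULL)

FULL OUTER JOIN keeps every row from both sides; unmatched rows get NULL for the other side's columns.
Matching on l.stu_id = r.stu_id. A NULL in a compared column never satisfies the condition.
- l (stu_id=7) has no partner → padded with NULL.
- l (stu_id=6) has no partner → padded with NULL.
- l (stu_id=2) has no partner → padded with NULL.
- l (stu_id=NULL) has no partner → padded with NULL.
- l (stu_id=9) pairs with 2 row(s) of r.
- l (stu_id=9) pairs with 2 row(s) of r.
- l (stu_id=9) pairs with 2 row(s) of r.
- 3 r row(s) had no l match → kept, l columns NULL.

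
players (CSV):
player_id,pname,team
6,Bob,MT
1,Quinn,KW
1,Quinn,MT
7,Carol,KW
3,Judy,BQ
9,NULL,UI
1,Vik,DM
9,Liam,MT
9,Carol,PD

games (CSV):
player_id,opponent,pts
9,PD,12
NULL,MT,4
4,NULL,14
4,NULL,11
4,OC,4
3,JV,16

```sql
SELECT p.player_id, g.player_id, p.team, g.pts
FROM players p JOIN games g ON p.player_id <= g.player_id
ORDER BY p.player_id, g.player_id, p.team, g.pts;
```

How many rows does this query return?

25

INNER JOIN keeps only pairs where the ON condition holds.
Matching on p.player_id <= g.player_id. A NULL in a compared column never satisfies the condition.
Matched pairs: 25.
Total: 25 rows.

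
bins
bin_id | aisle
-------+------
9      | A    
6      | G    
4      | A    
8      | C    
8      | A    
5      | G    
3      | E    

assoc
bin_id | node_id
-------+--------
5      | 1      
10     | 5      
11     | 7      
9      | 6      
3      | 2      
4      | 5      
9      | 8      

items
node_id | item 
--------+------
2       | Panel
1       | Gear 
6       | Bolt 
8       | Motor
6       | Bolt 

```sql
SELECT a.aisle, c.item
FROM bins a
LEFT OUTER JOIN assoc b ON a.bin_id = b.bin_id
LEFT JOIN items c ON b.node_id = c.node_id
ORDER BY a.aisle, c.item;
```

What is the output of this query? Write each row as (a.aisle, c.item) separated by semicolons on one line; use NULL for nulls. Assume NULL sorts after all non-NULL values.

(A, Bolt); (A, Bolt); (A, Motor); (A, NULL); (A, NULL); (C, NULL); (E, Panel); (G, Gear); (G, NULL)

Joins associate left-to-right: bins LEFT JOIN assoc on bin_id gives 8 intermediate row(s).
Then LEFT JOIN `items c` on node_id: each of those 8 rows is kept; rows whose b.node_id has no match in c get NULL for c's columns.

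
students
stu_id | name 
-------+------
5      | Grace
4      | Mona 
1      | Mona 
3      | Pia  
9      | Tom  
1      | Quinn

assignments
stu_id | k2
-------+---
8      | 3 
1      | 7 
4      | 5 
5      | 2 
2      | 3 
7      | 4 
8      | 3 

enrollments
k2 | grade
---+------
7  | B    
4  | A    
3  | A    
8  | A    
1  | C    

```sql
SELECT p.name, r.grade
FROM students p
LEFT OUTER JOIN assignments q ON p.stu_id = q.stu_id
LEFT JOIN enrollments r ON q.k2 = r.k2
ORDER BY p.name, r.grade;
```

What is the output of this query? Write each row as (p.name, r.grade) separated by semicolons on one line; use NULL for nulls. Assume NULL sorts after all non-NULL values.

Joins associate left-to-right: students LEFT JOIN assignments on stu_id gives 6 intermediate row(s).
Then LEFT JOIN `enrollments r` on k2: each of those 6 rows is kept; rows whose q.k2 has no match in r get NULL for r's columns.

(Grace, NULL); (Mona, B); (Mona, NULL); (Pia, NULL); (Quinn, B); (Tom, NULL)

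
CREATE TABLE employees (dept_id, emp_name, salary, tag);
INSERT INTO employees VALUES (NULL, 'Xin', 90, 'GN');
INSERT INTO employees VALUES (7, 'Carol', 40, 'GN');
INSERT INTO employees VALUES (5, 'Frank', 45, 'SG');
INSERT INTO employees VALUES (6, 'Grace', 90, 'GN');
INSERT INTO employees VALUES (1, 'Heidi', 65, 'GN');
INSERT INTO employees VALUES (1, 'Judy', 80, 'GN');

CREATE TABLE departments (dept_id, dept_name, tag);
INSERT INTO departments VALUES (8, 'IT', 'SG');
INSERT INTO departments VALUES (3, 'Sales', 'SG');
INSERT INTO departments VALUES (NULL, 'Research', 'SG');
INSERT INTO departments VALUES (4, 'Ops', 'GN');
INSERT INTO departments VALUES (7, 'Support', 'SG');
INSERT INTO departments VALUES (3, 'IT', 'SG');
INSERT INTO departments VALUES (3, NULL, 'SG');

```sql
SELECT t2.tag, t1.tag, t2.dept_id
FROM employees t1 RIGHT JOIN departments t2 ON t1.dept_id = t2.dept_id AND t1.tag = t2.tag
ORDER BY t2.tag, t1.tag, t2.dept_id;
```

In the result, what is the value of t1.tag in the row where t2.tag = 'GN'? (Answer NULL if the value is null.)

NULL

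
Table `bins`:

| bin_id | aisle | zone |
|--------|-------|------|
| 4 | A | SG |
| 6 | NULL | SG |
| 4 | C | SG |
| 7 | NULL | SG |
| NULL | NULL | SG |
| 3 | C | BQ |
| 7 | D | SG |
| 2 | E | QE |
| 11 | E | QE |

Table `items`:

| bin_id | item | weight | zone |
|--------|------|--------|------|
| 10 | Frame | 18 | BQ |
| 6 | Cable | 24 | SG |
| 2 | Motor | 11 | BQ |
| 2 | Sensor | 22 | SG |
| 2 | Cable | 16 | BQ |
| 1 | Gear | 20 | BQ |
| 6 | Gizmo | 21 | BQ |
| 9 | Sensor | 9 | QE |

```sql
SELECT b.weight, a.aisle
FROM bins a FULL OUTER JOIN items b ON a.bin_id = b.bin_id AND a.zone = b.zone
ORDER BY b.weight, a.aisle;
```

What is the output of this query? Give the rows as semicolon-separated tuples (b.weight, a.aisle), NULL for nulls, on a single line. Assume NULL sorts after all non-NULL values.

(9, NULL); (11, NULL); (16, NULL); (18, NULL); (20, NULL); (21, NULL); (22, NULL); (24, NULL); (NULL, A); (NULL, C); (NULL, C); (NULL, D); (NULL, E); (NULL, E); (NULL, NULL); (NULL, NULL)

FULL OUTER JOIN keeps every row from both sides; unmatched rows get NULL for the other side's columns.
Matching on a.bin_id = b.bin_id AND a.zone = b.zone. A NULL in a compared column never satisfies the condition.
- a[0] bin_id=4, zone=SG → no match; kept with NULLs on the b side.
- a[1] bin_id=6, zone=SG → 1 match(es) in b → 1 row(s).
- a[2] bin_id=4, zone=SG → no match; kept with NULLs on the b side.
- a[3] bin_id=7, zone=SG → no match; kept with NULLs on the b side.
- a[4] bin_id=NULL, zone=SG → no match; kept with NULLs on the b side.
- a[5] bin_id=3, zone=BQ → no match; kept with NULLs on the b side.
- a[6] bin_id=7, zone=SG → no match; kept with NULLs on the b side.
- a[7] bin_id=2, zone=QE → no match; kept with NULLs on the b side.
- a[8] bin_id=11, zone=QE → no match; kept with NULLs on the b side.
- plus 7 unmatched b row(s), each kept with NULL a columns.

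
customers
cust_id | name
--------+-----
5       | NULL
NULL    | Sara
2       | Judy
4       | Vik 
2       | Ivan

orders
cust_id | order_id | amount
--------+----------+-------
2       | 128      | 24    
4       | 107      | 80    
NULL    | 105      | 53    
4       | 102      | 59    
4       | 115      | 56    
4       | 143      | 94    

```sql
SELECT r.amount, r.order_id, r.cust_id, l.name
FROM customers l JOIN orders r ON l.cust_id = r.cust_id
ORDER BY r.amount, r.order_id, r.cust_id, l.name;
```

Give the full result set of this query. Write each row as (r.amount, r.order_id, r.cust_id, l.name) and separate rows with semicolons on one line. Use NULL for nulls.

INNER JOIN keeps only pairs where the ON condition holds.
Matching on l.cust_id = r.cust_id. A NULL in a compared column never satisfies the condition.
- cust_id=5: no matching r row, dropped.
- cust_id=NULL: no matching r row, dropped.
- cust_id=2: 1 matching r row(s), so 1 row(s) emitted.
- cust_id=4: 4 matching r row(s), so 4 row(s) emitted.
- cust_id=2: 1 matching r row(s), so 1 row(s) emitted.
After projecting and ordering:
r.amount | r.order_id | r.cust_id | l.name
24 | 128 | 2 | Ivan
24 | 128 | 2 | Judy
56 | 115 | 4 | Vik
59 | 102 | 4 | Vik
80 | 107 | 4 | Vik
94 | 143 | 4 | Vik

(24, 128, 2, Ivan); (24, 128, 2, Judy); (56, 115, 4, Vik); (59, 102, 4, Vik); (80, 107, 4, Vik); (94, 143, 4, Vik)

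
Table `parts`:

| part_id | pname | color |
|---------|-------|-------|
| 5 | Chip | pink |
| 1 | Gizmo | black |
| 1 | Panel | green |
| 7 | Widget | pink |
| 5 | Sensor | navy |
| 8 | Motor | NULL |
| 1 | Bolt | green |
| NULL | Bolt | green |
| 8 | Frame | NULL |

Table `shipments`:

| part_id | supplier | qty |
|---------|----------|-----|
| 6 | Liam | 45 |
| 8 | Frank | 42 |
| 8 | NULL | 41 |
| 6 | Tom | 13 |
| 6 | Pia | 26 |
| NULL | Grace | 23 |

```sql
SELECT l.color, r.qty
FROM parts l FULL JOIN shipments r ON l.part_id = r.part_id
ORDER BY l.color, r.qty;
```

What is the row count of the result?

15

FULL OUTER JOIN keeps every row from both sides; unmatched rows get NULL for the other side's columns.
Matching on l.part_id = r.part_id. A NULL in a compared column never satisfies the condition.
- l row (part_id=5): no match → kept, r columns NULL.
- l row (part_id=1): no match → kept, r columns NULL.
- l row (part_id=1): no match → kept, r columns NULL.
- l row (part_id=7): no match → kept, r columns NULL.
- l row (part_id=5): no match → kept, r columns NULL.
- l row (part_id=8): matches 2 r row(s) → 2 output row(s).
- l row (part_id=1): no match → kept, r columns NULL.
- l row (part_id=NULL): no match → kept, r columns NULL.
- l row (part_id=8): matches 2 r row(s) → 2 output row(s).
- 4 r row(s) had no l match → kept, l columns NULL.
Total: 4 matched + 11 padded = 15 rows.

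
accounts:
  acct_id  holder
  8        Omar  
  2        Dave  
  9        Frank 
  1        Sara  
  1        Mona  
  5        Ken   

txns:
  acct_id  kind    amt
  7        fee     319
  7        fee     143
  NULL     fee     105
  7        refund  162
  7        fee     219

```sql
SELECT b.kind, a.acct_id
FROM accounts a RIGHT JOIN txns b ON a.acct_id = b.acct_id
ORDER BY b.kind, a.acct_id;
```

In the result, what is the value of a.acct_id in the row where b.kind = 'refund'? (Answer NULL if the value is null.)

NULL

RIGHT JOIN keeps every row from `txns`; unmatched rows get NULL for `accounts`'s columns.
Matching on a.acct_id = b.acct_id. A NULL in a compared column never satisfies the condition.
- a row (acct_id=8): no match.
- a row (acct_id=2): no match.
- a row (acct_id=9): no match.
- a row (acct_id=1): no match.
- a row (acct_id=1): no match.
- a row (acct_id=5): no match.
- 5 row(s) from b found no a partner → padded with NULL.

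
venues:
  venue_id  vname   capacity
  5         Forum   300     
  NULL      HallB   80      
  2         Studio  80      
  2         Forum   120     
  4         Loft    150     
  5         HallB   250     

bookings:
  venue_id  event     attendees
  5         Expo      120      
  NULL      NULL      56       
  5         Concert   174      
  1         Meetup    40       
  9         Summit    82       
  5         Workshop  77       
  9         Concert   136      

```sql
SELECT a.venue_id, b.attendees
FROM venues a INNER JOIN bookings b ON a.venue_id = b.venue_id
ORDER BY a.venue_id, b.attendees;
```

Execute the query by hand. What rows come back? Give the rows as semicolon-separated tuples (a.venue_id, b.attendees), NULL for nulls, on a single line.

(5, 77); (5, 77); (5, 120); (5, 120); (5, 174); (5, 174)

INNER JOIN keeps only pairs where the ON condition holds.
Matching on a.venue_id = b.venue_id. A NULL in a compared column never satisfies the condition.
- a row (venue_id=5): matches 3 b row(s) → 3 output row(s).
- a row (venue_id=NULL): no match → dropped.
- a row (venue_id=2): no match → dropped.
- a row (venue_id=2): no match → dropped.
- a row (venue_id=4): no match → dropped.
- a row (venue_id=5): matches 3 b row(s) → 3 output row(s).
After projecting and ordering:
a.venue_id | b.attendees
5 | 77
5 | 77
5 | 120
5 | 120
5 | 174
5 | 174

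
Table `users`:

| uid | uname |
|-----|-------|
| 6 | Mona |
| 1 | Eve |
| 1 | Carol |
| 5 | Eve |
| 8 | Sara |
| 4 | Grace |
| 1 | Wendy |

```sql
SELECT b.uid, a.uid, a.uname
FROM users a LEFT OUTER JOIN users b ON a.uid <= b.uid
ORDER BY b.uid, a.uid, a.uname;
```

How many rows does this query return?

31

LEFT JOIN keeps every row from `users a`; unmatched rows get NULL for `users b`'s columns.
Matching on a.uid <= b.uid.
Matched pairs: 31; unmatched a rows kept: 0.
Total: 31 rows.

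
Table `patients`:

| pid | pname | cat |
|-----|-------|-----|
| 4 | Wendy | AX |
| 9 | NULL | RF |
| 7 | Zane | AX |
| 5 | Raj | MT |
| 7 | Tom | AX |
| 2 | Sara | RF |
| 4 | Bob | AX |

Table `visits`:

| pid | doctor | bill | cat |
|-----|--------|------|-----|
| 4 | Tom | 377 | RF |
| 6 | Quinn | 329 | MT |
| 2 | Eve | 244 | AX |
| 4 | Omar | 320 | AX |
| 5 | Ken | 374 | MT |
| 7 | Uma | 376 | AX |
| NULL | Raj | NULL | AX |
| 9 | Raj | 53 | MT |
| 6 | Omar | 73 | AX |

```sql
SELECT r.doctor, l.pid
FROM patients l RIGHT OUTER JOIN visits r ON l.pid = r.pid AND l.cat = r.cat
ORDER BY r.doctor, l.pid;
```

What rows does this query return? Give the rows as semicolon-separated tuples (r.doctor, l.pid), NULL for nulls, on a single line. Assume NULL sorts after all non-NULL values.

(Eve, NULL); (Ken, 5); (Omar, 4); (Omar, 4); (Omar, NULL); (Quinn, NULL); (Raj, NULL); (Raj, NULL); (Tom, NULL); (Uma, 7); (Uma, 7)

RIGHT JOIN keeps every row from `visits`; unmatched rows get NULL for `patients`'s columns.
Matching on l.pid = r.pid AND l.cat = r.cat. A NULL in a compared column never satisfies the condition.
- l (pid=4, cat=AX) pairs with 1 row(s) of r.
- l (pid=9, cat=RF) has no partner in r.
- l (pid=7, cat=AX) pairs with 1 row(s) of r.
- l (pid=5, cat=MT) pairs with 1 row(s) of r.
- l (pid=7, cat=AX) pairs with 1 row(s) of r.
- l (pid=2, cat=RF) has no partner in r.
- l (pid=4, cat=AX) pairs with 1 row(s) of r.
- 6 row(s) from r found no l partner → padded with NULL.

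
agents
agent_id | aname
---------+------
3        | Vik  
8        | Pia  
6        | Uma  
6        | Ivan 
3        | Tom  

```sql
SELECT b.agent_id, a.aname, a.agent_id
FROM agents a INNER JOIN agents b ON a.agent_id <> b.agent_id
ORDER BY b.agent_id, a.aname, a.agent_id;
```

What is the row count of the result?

16

INNER JOIN keeps only pairs where the ON condition holds.
Matching on a.agent_id <> b.agent_id.
- a (agent_id=3) pairs with 3 row(s) of b.
- a (agent_id=8) pairs with 4 row(s) of b.
- a (agent_id=6) pairs with 3 row(s) of b.
- a (agent_id=6) pairs with 3 row(s) of b.
- a (agent_id=3) pairs with 3 row(s) of b.
Total: 16 rows.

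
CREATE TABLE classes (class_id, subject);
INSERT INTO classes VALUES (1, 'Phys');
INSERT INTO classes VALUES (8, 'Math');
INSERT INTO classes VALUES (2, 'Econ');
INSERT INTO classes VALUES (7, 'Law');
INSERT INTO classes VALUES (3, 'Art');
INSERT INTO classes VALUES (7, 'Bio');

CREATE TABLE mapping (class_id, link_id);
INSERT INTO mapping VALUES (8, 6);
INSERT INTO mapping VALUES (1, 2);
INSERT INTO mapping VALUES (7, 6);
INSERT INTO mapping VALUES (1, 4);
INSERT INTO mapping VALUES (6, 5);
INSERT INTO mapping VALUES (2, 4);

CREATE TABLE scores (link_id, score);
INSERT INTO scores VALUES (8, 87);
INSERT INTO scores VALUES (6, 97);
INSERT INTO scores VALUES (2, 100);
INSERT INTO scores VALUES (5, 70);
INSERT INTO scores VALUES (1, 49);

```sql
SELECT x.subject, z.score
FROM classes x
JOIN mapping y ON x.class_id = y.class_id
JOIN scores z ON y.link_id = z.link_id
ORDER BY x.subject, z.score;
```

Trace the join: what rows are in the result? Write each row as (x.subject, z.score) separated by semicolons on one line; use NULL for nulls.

(Bio, 97); (Law, 97); (Math, 97); (Phys, 100)

Evaluate left to right. First `classes x INNER JOIN mapping y` on class_id: 6 row(s).
Then INNER JOIN `scores z` on link_id: keep only rows whose y.link_id appears in z.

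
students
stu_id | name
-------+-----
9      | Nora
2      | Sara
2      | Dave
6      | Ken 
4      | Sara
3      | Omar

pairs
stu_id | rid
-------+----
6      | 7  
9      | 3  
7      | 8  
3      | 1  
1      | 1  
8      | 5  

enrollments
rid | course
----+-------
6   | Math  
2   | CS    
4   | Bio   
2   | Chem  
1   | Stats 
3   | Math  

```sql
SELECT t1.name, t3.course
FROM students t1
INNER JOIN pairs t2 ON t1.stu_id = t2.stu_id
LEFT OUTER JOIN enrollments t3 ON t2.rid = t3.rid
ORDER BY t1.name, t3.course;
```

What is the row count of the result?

3

Joins associate left-to-right: students INNER JOIN pairs on stu_id gives 3 intermediate row(s).
Then LEFT JOIN `enrollments t3` on rid: each of those 3 rows is kept; rows whose t2.rid has no match in t3 get NULL for t3's columns.
Result: 3 row(s).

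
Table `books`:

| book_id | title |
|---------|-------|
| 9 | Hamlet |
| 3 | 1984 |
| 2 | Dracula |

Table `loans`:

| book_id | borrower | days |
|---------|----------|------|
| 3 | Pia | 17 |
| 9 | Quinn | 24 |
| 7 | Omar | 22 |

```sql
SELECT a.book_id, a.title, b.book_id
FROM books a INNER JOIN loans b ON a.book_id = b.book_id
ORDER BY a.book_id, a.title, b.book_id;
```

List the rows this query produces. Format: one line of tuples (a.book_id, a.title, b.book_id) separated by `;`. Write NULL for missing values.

(3, 1984, 3); (9, Hamlet, 9)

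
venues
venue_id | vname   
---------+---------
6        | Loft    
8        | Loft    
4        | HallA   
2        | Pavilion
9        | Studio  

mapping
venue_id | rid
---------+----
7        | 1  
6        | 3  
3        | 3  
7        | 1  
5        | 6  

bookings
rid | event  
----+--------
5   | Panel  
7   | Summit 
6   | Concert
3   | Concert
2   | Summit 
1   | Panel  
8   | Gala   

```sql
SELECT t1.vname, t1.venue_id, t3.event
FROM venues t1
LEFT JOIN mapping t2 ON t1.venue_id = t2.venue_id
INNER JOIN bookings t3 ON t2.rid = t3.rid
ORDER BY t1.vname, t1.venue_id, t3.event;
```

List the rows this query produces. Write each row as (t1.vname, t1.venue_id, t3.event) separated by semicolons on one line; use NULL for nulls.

Step 1 — t1 LEFT JOIN t2 on venue_id → 5 row(s).
Then INNER JOIN `bookings t3` on rid: keep only rows whose t2.rid appears in t3.

(Loft, 6, Concert)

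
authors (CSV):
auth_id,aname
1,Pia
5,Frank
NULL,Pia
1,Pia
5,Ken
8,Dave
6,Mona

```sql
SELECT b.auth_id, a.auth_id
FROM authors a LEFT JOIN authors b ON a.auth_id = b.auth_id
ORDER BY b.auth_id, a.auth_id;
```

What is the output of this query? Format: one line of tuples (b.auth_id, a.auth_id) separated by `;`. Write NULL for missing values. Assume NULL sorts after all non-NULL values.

LEFT JOIN keeps every row from `authors a`; unmatched rows get NULL for `authors b`'s columns.
Matching on a.auth_id = b.auth_id. A NULL in a compared column never satisfies the condition.
- auth_id=1: 2 matching b row(s), so 2 row(s) emitted.
- auth_id=5: 2 matching b row(s), so 2 row(s) emitted.
- auth_id=NULL: no b row matches, row kept with b columns NULL.
- auth_id=1: 2 matching b row(s), so 2 row(s) emitted.
- auth_id=5: 2 matching b row(s), so 2 row(s) emitted.
- auth_id=8: 1 matching b row(s), so 1 row(s) emitted.
- auth_id=6: 1 matching b row(s), so 1 row(s) emitted.

(1, 1); (1, 1); (1, 1); (1, 1); (5, 5); (5, 5); (5, 5); (5, 5); (6, 6); (8, 8); (NULL, NULL)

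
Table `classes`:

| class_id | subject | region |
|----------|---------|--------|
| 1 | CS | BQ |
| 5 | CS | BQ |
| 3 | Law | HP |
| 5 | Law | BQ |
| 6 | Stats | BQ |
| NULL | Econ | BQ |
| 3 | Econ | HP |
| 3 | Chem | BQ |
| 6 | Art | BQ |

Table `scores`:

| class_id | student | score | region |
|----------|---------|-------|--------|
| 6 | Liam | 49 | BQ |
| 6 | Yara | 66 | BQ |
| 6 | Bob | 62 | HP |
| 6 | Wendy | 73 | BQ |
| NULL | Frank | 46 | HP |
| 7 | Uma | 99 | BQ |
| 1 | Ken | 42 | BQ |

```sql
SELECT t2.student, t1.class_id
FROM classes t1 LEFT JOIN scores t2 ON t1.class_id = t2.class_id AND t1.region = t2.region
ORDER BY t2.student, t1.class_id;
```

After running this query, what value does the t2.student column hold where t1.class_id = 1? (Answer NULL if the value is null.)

LEFT JOIN keeps every row from `classes`; unmatched rows get NULL for `scores`'s columns.
Matching on t1.class_id = t2.class_id AND t1.region = t2.region. A NULL in a compared column never satisfies the condition.
- t1[0] class_id=1, region=BQ → 1 match(es) in t2 → 1 row(s).
- t1[1] class_id=5, region=BQ → no match; kept with NULLs on the t2 side.
- t1[2] class_id=3, region=HP → no match; kept with NULLs on the t2 side.
- t1[3] class_id=5, region=BQ → no match; kept with NULLs on the t2 side.
- t1[4] class_id=6, region=BQ → 3 match(es) in t2 → 3 row(s).
- t1[5] class_id=NULL, region=BQ → no match; kept with NULLs on the t2 side.
- t1[6] class_id=3, region=HP → no match; kept with NULLs on the t2 side.
- t1[7] class_id=3, region=BQ → no match; kept with NULLs on the t2 side.
- t1[8] class_id=6, region=BQ → 3 match(es) in t2 → 3 row(s).

Ken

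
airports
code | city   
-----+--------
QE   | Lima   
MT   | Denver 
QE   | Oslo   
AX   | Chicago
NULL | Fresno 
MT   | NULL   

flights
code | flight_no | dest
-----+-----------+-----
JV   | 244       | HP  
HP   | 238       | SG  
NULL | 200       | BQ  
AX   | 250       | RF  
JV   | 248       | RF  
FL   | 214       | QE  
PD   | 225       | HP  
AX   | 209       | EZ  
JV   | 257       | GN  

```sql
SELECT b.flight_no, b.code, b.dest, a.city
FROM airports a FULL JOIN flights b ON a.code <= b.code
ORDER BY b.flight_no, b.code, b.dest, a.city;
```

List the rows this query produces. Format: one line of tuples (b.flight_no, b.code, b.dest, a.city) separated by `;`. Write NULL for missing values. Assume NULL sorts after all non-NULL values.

FULL OUTER JOIN keeps every row from both sides; unmatched rows get NULL for the other side's columns.
Matching on a.code <= b.code. A NULL in a compared column never satisfies the condition.
- a[0] code=QE → no match; kept with NULLs on the b side.
- a[1] code=MT → 1 match(es) in b → 1 row(s).
- a[2] code=QE → no match; kept with NULLs on the b side.
- a[3] code=AX → 8 match(es) in b → 8 row(s).
- a[4] code=NULL → no match; kept with NULLs on the b side.
- a[5] code=MT → 1 match(es) in b → 1 row(s).
- plus 1 unmatched b row(s), each kept with NULL a columns.

(200, NULL, BQ, NULL); (209, AX, EZ, Chicago); (214, FL, QE, Chicago); (225, PD, HP, Chicago); (225, PD, HP, Denver); (225, PD, HP, NULL); (238, HP, SG, Chicago); (244, JV, HP, Chicago); (248, JV, RF, Chicago); (250, AX, RF, Chicago); (257, JV, GN, Chicago); (NULL, NULL, NULL, Fresno); (NULL, NULL, NULL, Lima); (NULL, NULL, NULL, Oslo)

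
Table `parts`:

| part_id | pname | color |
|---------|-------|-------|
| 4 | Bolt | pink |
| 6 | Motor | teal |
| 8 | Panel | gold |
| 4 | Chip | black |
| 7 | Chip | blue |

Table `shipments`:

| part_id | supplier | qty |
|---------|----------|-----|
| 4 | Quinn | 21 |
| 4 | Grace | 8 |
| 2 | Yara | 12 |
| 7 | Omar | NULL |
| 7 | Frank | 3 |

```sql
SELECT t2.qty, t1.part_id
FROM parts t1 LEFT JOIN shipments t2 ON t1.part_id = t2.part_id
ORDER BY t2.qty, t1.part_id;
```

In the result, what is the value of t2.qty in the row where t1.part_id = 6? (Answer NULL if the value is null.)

NULL

LEFT JOIN keeps every row from `parts`; unmatched rows get NULL for `shipments`'s columns.
Matching on t1.part_id = t2.part_id.
- t1[0] part_id=4 → 2 match(es) in t2 → 2 row(s).
- t1[1] part_id=6 → no match; kept with NULLs on the t2 side.
- t1[2] part_id=8 → no match; kept with NULLs on the t2 side.
- t1[3] part_id=4 → 2 match(es) in t2 → 2 row(s).
- t1[4] part_id=7 → 2 match(es) in t2 → 2 row(s).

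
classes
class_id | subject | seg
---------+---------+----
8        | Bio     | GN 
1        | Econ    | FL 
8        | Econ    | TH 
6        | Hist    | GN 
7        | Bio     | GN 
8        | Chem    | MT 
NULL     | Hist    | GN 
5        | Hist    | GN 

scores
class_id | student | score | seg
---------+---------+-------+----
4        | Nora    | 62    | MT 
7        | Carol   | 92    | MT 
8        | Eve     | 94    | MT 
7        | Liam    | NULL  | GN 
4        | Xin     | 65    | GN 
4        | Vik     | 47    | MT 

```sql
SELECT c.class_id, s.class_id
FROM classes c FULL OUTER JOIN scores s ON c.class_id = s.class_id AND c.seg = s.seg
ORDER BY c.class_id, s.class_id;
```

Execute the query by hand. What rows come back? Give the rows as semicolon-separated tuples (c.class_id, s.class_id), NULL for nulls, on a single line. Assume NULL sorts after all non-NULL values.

(1, NULL); (5, NULL); (6, NULL); (7, 7); (8, 8); (8, NULL); (8, NULL); (NULL, 4); (NULL, 4); (NULL, 4); (NULL, 7); (NULL, NULL)

FULL OUTER JOIN keeps every row from both sides; unmatched rows get NULL for the other side's columns.
Matching on c.class_id = s.class_id AND c.seg = s.seg. A NULL in a compared column never satisfies the condition.
- c row (class_id=8, seg=GN): no match → kept, s columns NULL.
- c row (class_id=1, seg=FL): no match → kept, s columns NULL.
- c row (class_id=8, seg=TH): no match → kept, s columns NULL.
- c row (class_id=6, seg=GN): no match → kept, s columns NULL.
- c row (class_id=7, seg=GN): matches 1 s row(s) → 1 output row(s).
- c row (class_id=8, seg=MT): matches 1 s row(s) → 1 output row(s).
- c row (class_id=NULL, seg=GN): no match → kept, s columns NULL.
- c row (class_id=5, seg=GN): no match → kept, s columns NULL.
- 4 s row(s) had no c match → kept, c columns NULL.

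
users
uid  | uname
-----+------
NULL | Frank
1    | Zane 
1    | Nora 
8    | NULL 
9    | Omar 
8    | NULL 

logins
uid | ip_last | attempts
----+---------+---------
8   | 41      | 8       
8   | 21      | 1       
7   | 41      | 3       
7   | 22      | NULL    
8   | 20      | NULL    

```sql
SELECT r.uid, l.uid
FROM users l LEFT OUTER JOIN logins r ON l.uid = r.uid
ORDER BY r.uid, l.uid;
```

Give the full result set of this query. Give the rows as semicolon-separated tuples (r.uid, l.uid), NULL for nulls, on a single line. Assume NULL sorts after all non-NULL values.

LEFT JOIN keeps every row from `users`; unmatched rows get NULL for `logins`'s columns.
Matching on l.uid = r.uid. A NULL in a compared column never satisfies the condition.
- l[0] uid=NULL → no match; kept with NULLs on the r side.
- l[1] uid=1 → no match; kept with NULLs on the r side.
- l[2] uid=1 → no match; kept with NULLs on the r side.
- l[3] uid=8 → 3 match(es) in r → 3 row(s).
- l[4] uid=9 → no match; kept with NULLs on the r side.
- l[5] uid=8 → 3 match(es) in r → 3 row(s).
After projecting and ordering:
r.uid | l.uid
8 | 8
8 | 8
8 | 8
8 | 8
8 | 8
8 | 8
NULL | 1
NULL | 1
NULL | 9
NULL | NULL

(8, 8); (8, 8); (8, 8); (8, 8); (8, 8); (8, 8); (NULL, 1); (NULL, 1); (NULL, 9); (NULL, NULL)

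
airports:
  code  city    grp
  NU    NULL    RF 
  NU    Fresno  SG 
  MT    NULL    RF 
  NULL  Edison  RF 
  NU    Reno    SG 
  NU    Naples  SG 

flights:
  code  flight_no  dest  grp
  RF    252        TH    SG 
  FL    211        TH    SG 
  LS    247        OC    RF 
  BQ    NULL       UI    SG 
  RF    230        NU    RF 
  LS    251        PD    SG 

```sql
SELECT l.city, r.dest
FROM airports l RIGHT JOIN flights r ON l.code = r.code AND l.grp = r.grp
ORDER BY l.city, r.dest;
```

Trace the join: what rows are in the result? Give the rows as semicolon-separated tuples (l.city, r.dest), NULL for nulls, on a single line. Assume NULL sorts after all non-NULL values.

RIGHT JOIN keeps every row from `flights`; unmatched rows get NULL for `airports`'s columns.
Matching on l.code = r.code AND l.grp = r.grp. A NULL in a compared column never satisfies the condition.
- code=NU, grp=RF: no matching r row.
- code=NU, grp=SG: no matching r row.
- code=MT, grp=RF: no matching r row.
- code=NULL, grp=RF: no matching r row.
- code=NU, grp=SG: no matching r row.
- code=NU, grp=SG: no matching r row.
- 6 r row(s) had no l match → kept, l columns NULL.
After projecting and ordering:
l.city | r.dest
NULL | NU
NULL | OC
NULL | PD
NULL | TH
NULL | TH
NULL | UI

(NULL, NU); (NULL, OC); (NULL, PD); (NULL, TH); (NULL, TH); (NULL, UI)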